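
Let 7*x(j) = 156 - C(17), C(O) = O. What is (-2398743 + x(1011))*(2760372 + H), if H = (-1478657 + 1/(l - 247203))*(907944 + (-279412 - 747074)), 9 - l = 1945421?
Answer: -6453377627840288649134184/15348305 ≈ -4.2046e+17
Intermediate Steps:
l = -1945412 (l = 9 - 1*1945421 = 9 - 1945421 = -1945412)
x(j) = 139/7 (x(j) = (156 - 1*17)/7 = (156 - 17)/7 = (1/7)*139 = 139/7)
H = 384328043161394352/2192615 (H = (-1478657 + 1/(-1945412 - 247203))*(907944 + (-279412 - 747074)) = (-1478657 + 1/(-2192615))*(907944 - 1026486) = (-1478657 - 1/2192615)*(-118542) = -3242125518056/2192615*(-118542) = 384328043161394352/2192615 ≈ 1.7528e+11)
(-2398743 + x(1011))*(2760372 + H) = (-2398743 + 139/7)*(2760372 + 384328043161394352/2192615) = -16791062/7*384334095594447132/2192615 = -6453377627840288649134184/15348305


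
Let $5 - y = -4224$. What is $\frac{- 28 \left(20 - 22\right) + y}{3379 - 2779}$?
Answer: $\frac{857}{120} \approx 7.1417$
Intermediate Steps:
$y = 4229$ ($y = 5 - -4224 = 5 + 4224 = 4229$)
$\frac{- 28 \left(20 - 22\right) + y}{3379 - 2779} = \frac{- 28 \left(20 - 22\right) + 4229}{3379 - 2779} = \frac{\left(-28\right) \left(-2\right) + 4229}{3379 - 2779} = \frac{56 + 4229}{600} = 4285 \cdot \frac{1}{600} = \frac{857}{120}$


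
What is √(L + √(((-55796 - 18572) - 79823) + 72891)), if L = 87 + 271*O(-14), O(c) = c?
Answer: √(-3707 + 10*I*√813) ≈ 2.3398 + 60.93*I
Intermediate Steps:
L = -3707 (L = 87 + 271*(-14) = 87 - 3794 = -3707)
√(L + √(((-55796 - 18572) - 79823) + 72891)) = √(-3707 + √(((-55796 - 18572) - 79823) + 72891)) = √(-3707 + √((-74368 - 79823) + 72891)) = √(-3707 + √(-154191 + 72891)) = √(-3707 + √(-81300)) = √(-3707 + 10*I*√813)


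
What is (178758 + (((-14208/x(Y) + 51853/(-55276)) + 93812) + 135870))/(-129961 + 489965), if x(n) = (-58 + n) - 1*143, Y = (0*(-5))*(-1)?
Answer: 1512912585465/1333271933968 ≈ 1.1347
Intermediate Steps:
Y = 0 (Y = 0*(-1) = 0)
x(n) = -201 + n (x(n) = (-58 + n) - 143 = -201 + n)
(178758 + (((-14208/x(Y) + 51853/(-55276)) + 93812) + 135870))/(-129961 + 489965) = (178758 + (((-14208/(-201 + 0) + 51853/(-55276)) + 93812) + 135870))/(-129961 + 489965) = (178758 + (((-14208/(-201) + 51853*(-1/55276)) + 93812) + 135870))/360004 = (178758 + (((-14208*(-1/201) - 51853/55276) + 93812) + 135870))*(1/360004) = (178758 + (((4736/67 - 51853/55276) + 93812) + 135870))*(1/360004) = (178758 + ((258312985/3703492 + 93812) + 135870))*(1/360004) = (178758 + (347690304489/3703492 + 135870))*(1/360004) = (178758 + 850883762529/3703492)*(1/360004) = (1512912585465/3703492)*(1/360004) = 1512912585465/1333271933968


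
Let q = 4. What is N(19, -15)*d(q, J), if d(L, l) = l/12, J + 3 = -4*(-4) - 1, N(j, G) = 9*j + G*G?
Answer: 396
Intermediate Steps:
N(j, G) = G² + 9*j (N(j, G) = 9*j + G² = G² + 9*j)
J = 12 (J = -3 + (-4*(-4) - 1) = -3 + (16 - 1) = -3 + 15 = 12)
d(L, l) = l/12 (d(L, l) = l*(1/12) = l/12)
N(19, -15)*d(q, J) = ((-15)² + 9*19)*((1/12)*12) = (225 + 171)*1 = 396*1 = 396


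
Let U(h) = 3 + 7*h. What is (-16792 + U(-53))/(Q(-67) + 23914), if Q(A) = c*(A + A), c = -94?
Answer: -572/1217 ≈ -0.47001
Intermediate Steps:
Q(A) = -188*A (Q(A) = -94*(A + A) = -188*A)
(-16792 + U(-53))/(Q(-67) + 23914) = (-16792 + (3 + 7*(-53)))/(-188*(-67) + 23914) = (-16792 + (3 - 371))/(12596 + 23914) = (-16792 - 368)/36510 = -17160*1/36510 = -572/1217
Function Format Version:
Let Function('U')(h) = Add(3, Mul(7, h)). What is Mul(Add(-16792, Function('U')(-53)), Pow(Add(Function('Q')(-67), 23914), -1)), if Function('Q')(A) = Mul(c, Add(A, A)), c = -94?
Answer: Rational(-572, 1217) ≈ -0.47001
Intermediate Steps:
Function('Q')(A) = Mul(-188, A) (Function('Q')(A) = Mul(-94, Add(A, A)) = Mul(-94, Mul(2, A)) = Mul(-188, A))
Mul(Add(-16792, Function('U')(-53)), Pow(Add(Function('Q')(-67), 23914), -1)) = Mul(Add(-16792, Add(3, Mul(7, -53))), Pow(Add(Mul(-188, -67), 23914), -1)) = Mul(Add(-16792, Add(3, -371)), Pow(Add(12596, 23914), -1)) = Mul(Add(-16792, -368), Pow(36510, -1)) = Mul(-17160, Rational(1, 36510)) = Rational(-572, 1217)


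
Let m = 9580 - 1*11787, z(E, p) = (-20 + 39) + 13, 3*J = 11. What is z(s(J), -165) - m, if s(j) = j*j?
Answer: 2239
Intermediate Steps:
J = 11/3 (J = (1/3)*11 = 11/3 ≈ 3.6667)
s(j) = j**2
z(E, p) = 32 (z(E, p) = 19 + 13 = 32)
m = -2207 (m = 9580 - 11787 = -2207)
z(s(J), -165) - m = 32 - 1*(-2207) = 32 + 2207 = 2239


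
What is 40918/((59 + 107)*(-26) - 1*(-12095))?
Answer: 40918/7779 ≈ 5.2601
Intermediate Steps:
40918/((59 + 107)*(-26) - 1*(-12095)) = 40918/(166*(-26) + 12095) = 40918/(-4316 + 12095) = 40918/7779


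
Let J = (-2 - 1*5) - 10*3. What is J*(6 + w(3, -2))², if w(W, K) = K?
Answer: -592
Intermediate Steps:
J = -37 (J = (-2 - 5) - 10*3 = -7 - 30 = -37)
J*(6 + w(3, -2))² = -37*(6 - 2)² = -37*4² = -37*16 = -592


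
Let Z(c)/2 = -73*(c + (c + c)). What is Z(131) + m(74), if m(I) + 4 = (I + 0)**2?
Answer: -51906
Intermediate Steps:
m(I) = -4 + I**2 (m(I) = -4 + (I + 0)**2 = -4 + I**2)
Z(c) = -438*c (Z(c) = 2*(-73*(c + (c + c))) = 2*(-73*(c + 2*c)) = 2*(-219*c) = -438*c)
Z(131) + m(74) = -438*131 + (-4 + 74**2) = -57378 + (-4 + 5476) = -57378 + 5472 = -51906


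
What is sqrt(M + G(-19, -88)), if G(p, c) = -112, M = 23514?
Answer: sqrt(23402) ≈ 152.98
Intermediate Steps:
sqrt(M + G(-19, -88)) = sqrt(23514 - 112) = sqrt(23402)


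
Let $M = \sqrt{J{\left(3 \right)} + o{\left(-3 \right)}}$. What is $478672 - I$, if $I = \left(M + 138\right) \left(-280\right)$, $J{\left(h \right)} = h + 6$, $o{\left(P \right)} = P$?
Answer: $517312 + 280 \sqrt{6} \approx 5.18 \cdot 10^{5}$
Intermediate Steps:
$J{\left(h \right)} = 6 + h$
$M = \sqrt{6}$ ($M = \sqrt{\left(6 + 3\right) - 3} = \sqrt{9 - 3} = \sqrt{6} \approx 2.4495$)
$I = -38640 - 280 \sqrt{6}$ ($I = \left(\sqrt{6} + 138\right) \left(-280\right) = \left(138 + \sqrt{6}\right) \left(-280\right) = -38640 - 280 \sqrt{6} \approx -39326.0$)
$478672 - I = 478672 - \left(-38640 - 280 \sqrt{6}\right) = 478672 + \left(38640 + 280 \sqrt{6}\right) = 517312 + 280 \sqrt{6}$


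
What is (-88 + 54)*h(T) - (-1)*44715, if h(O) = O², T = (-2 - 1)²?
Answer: 41961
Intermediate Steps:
T = 9 (T = (-3)² = 9)
(-88 + 54)*h(T) - (-1)*44715 = (-88 + 54)*9² - (-1)*44715 = -34*81 - 1*(-44715) = -2754 + 44715 = 41961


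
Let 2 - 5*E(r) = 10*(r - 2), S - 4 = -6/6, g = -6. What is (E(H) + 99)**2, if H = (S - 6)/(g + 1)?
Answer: 261121/25 ≈ 10445.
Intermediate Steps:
S = 3 (S = 4 - 6/6 = 4 - 6*1/6 = 4 - 1 = 3)
H = 3/5 (H = (3 - 6)/(-6 + 1) = -3/(-5) = -3*(-1/5) = 3/5 ≈ 0.60000)
E(r) = 22/5 - 2*r (E(r) = 2/5 - 2*(r - 2) = 2/5 - 2*(-2 + r) = 2/5 - (-20 + 10*r)/5 = 2/5 + (4 - 2*r) = 22/5 - 2*r)
(E(H) + 99)**2 = ((22/5 - 2*3/5) + 99)**2 = ((22/5 - 6/5) + 99)**2 = (16/5 + 99)**2 = (511/5)**2 = 261121/25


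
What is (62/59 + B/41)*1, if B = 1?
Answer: 2601/2419 ≈ 1.0752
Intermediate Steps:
(62/59 + B/41)*1 = (62/59 + 1/41)*1 = (2601/2419)*1 = 2601/2419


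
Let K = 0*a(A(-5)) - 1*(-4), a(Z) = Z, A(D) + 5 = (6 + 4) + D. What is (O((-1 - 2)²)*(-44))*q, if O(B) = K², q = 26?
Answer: -18304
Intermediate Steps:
A(D) = 5 + D (A(D) = -5 + ((6 + 4) + D) = -5 + (10 + D) = 5 + D)
K = 4 (K = 0*(5 - 5) - 1*(-4) = 0*0 + 4 = 0 + 4 = 4)
O(B) = 16 (O(B) = 4² = 16)
(O((-1 - 2)²)*(-44))*q = (16*(-44))*26 = -704*26 = -18304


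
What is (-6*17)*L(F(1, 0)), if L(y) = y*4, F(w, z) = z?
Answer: 0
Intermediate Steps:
L(y) = 4*y
(-6*17)*L(F(1, 0)) = (-6*17)*(4*0) = -102*0 = 0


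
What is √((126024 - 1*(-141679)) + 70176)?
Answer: √337879 ≈ 581.27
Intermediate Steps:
√((126024 - 1*(-141679)) + 70176) = √((126024 + 141679) + 70176) = √(267703 + 70176) = √337879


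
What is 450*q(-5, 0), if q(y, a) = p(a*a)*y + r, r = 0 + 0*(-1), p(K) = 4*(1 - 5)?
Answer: 36000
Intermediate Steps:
p(K) = -16 (p(K) = 4*(-4) = -16)
r = 0 (r = 0 + 0 = 0)
q(y, a) = -16*y (q(y, a) = -16*y + 0 = -16*y)
450*q(-5, 0) = 450*(-16*(-5)) = 450*80 = 36000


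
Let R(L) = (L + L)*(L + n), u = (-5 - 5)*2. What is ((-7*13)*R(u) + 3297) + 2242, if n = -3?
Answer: -78181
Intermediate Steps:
u = -20 (u = -10*2 = -20)
R(L) = 2*L*(-3 + L) (R(L) = (L + L)*(L - 3) = (2*L)*(-3 + L) = 2*L*(-3 + L))
((-7*13)*R(u) + 3297) + 2242 = ((-7*13)*(2*(-20)*(-3 - 20)) + 3297) + 2242 = (-182*(-20)*(-23) + 3297) + 2242 = (-91*920 + 3297) + 2242 = (-83720 + 3297) + 2242 = -80423 + 2242 = -78181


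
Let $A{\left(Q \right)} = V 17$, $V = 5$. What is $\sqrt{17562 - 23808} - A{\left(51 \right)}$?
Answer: $-85 + 3 i \sqrt{694} \approx -85.0 + 79.032 i$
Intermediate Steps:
$A{\left(Q \right)} = 85$ ($A{\left(Q \right)} = 5 \cdot 17 = 85$)
$\sqrt{17562 - 23808} - A{\left(51 \right)} = \sqrt{17562 - 23808} - 85 = \sqrt{-6246} - 85 = 3 i \sqrt{694} - 85 = -85 + 3 i \sqrt{694}$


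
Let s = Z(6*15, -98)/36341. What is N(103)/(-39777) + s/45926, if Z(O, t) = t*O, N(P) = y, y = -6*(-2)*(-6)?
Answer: 19969489002/11064614060197 ≈ 0.0018048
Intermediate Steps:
y = -72 (y = 12*(-6) = -72)
N(P) = -72
Z(O, t) = O*t
s = -8820/36341 (s = ((6*15)*(-98))/36341 = (90*(-98))*(1/36341) = -8820*1/36341 = -8820/36341 ≈ -0.24270)
N(103)/(-39777) + s/45926 = -72/(-39777) - 8820/36341/45926 = -72*(-1/39777) - 8820/36341*1/45926 = 24/13259 - 4410/834498383 = 19969489002/11064614060197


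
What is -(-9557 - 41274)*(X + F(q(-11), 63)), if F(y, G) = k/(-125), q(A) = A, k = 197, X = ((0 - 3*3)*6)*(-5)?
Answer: 1705532543/125 ≈ 1.3644e+7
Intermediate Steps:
X = 270 (X = ((0 - 9)*6)*(-5) = -9*6*(-5) = -54*(-5) = 270)
F(y, G) = -197/125 (F(y, G) = 197/(-125) = 197*(-1/125) = -197/125)
-(-9557 - 41274)*(X + F(q(-11), 63)) = -(-9557 - 41274)*(270 - 197/125) = -(-50831)*33553/125 = -1*(-1705532543/125) = 1705532543/125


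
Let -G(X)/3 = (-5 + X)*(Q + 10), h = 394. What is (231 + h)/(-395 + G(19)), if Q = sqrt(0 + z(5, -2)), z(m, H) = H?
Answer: -509375/667753 + 26250*I*sqrt(2)/667753 ≈ -0.76282 + 0.055594*I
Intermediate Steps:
Q = I*sqrt(2) (Q = sqrt(0 - 2) = sqrt(-2) = I*sqrt(2) ≈ 1.4142*I)
G(X) = -3*(-5 + X)*(10 + I*sqrt(2)) (G(X) = -3*(-5 + X)*(I*sqrt(2) + 10) = -3*(-5 + X)*(10 + I*sqrt(2)))
(231 + h)/(-395 + G(19)) = (231 + 394)/(-395 + (150 - 30*19 + 15*I*sqrt(2) - 3*I*19*sqrt(2))) = 625/(-395 + (150 - 570 + 15*I*sqrt(2) - 57*I*sqrt(2))) = 625/(-395 + (-420 - 42*I*sqrt(2))) = 625/(-815 - 42*I*sqrt(2))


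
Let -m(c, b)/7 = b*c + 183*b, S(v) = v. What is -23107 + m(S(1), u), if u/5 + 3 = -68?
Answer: 434133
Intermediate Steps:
u = -355 (u = -15 + 5*(-68) = -15 - 340 = -355)
m(c, b) = -1281*b - 7*b*c (m(c, b) = -7*(b*c + 183*b) = -7*(183*b + b*c) = -1281*b - 7*b*c)
-23107 + m(S(1), u) = -23107 - 7*(-355)*(183 + 1) = -23107 - 7*(-355)*184 = -23107 + 457240 = 434133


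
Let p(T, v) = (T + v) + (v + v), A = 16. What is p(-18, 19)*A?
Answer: 624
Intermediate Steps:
p(T, v) = T + 3*v (p(T, v) = (T + v) + 2*v = T + 3*v)
p(-18, 19)*A = (-18 + 3*19)*16 = (-18 + 57)*16 = 39*16 = 624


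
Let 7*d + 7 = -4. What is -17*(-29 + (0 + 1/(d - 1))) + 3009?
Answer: 63155/18 ≈ 3508.6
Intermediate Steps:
d = -11/7 (d = -1 + (1/7)*(-4) = -1 - 4/7 = -11/7 ≈ -1.5714)
-17*(-29 + (0 + 1/(d - 1))) + 3009 = -17*(-29 + (0 + 1/(-11/7 - 1))) + 3009 = -17*(-29 + (0 + 1/(-18/7))) + 3009 = -17*(-29 + (0 - 7/18*1)) + 3009 = -17*(-29 + (0 - 7/18)) + 3009 = -17*(-29 - 7/18) + 3009 = -17*(-529/18) + 3009 = 8993/18 + 3009 = 63155/18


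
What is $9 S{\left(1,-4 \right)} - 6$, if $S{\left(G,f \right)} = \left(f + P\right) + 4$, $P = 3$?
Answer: $21$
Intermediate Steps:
$S{\left(G,f \right)} = 7 + f$ ($S{\left(G,f \right)} = \left(f + 3\right) + 4 = \left(3 + f\right) + 4 = 7 + f$)
$9 S{\left(1,-4 \right)} - 6 = 9 \left(7 - 4\right) - 6 = 9 \cdot 3 - 6 = 27 - 6 = 21$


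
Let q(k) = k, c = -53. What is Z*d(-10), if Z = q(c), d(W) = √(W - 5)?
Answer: -53*I*√15 ≈ -205.27*I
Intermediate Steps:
d(W) = √(-5 + W)
Z = -53
Z*d(-10) = -53*√(-5 - 10) = -53*I*√15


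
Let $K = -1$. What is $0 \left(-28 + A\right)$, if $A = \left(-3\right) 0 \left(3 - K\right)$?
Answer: $0$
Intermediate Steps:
$A = 0$ ($A = \left(-3\right) 0 \left(3 - -1\right) = 0 \left(3 + 1\right) = 0 \cdot 4 = 0$)
$0 \left(-28 + A\right) = 0 \left(-28 + 0\right) = 0 \left(-28\right) = 0$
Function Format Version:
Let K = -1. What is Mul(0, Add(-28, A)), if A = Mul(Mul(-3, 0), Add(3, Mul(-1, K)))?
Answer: 0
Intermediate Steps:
A = 0 (A = Mul(Mul(-3, 0), Add(3, Mul(-1, -1))) = Mul(0, Add(3, 1)) = Mul(0, 4) = 0)
Mul(0, Add(-28, A)) = Mul(0, Add(-28, 0)) = Mul(0, -28) = 0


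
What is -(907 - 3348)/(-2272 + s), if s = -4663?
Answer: -2441/6935 ≈ -0.35198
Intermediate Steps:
-(907 - 3348)/(-2272 + s) = -(907 - 3348)/(-2272 - 4663) = -(-2441)/(-6935) = -(-2441)*(-1)/6935 = -1*2441/6935 = -2441/6935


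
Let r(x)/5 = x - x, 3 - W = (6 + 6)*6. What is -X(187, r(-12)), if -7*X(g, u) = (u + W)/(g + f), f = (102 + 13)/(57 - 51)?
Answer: -414/8659 ≈ -0.047812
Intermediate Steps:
W = -69 (W = 3 - (6 + 6)*6 = 3 - 12*6 = 3 - 1*72 = 3 - 72 = -69)
f = 115/6 ≈ 19.167
r(x) = 0 (r(x) = 5*(x - x) = 5*0 = 0)
X(g, u) = -(-69 + u)/(7*(115/6 + g)) (X(g, u) = -(u - 69)/(7*(g + 115/6)) = -(-69 + u)/(7*(115/6 + g)))
-X(187, r(-12)) = -6*(69 - 1*0)/(7*(115 + 6*187)) = -6*(69 + 0)/(7*(115 + 1122)) = -6*69/(7*1237) = -1*414/8659 = -414/8659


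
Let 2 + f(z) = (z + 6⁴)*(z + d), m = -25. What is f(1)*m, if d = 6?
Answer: -226925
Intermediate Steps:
f(z) = -2 + (6 + z)*(1296 + z) (f(z) = -2 + (z + 6⁴)*(z + 6) = -2 + (z + 1296)*(6 + z) = -2 + (1296 + z)*(6 + z) = -2 + (6 + z)*(1296 + z))
f(1)*m = (7774 + 1² + 1302*1)*(-25) = (7774 + 1 + 1302)*(-25) = 9077*(-25) = -226925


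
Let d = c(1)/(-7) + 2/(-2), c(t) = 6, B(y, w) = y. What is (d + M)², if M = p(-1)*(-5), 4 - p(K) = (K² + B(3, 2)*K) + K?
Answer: 66564/49 ≈ 1358.4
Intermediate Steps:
p(K) = 4 - K² - 4*K (p(K) = 4 - ((K² + 3*K) + K) = 4 - (K² + 4*K) = 4 + (-K² - 4*K) = 4 - K² - 4*K)
M = -35 (M = (4 - 1*(-1)² - 4*(-1))*(-5) = (4 - 1*1 + 4)*(-5) = (4 - 1 + 4)*(-5) = 7*(-5) = -35)
d = -13/7 (d = 6/(-7) + 2/(-2) = 6*(-⅐) + 2*(-½) = -6/7 - 1 = -13/7 ≈ -1.8571)
(d + M)² = (-13/7 - 35)² = (-258/7)² = 66564/49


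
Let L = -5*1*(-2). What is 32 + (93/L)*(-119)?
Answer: -10747/10 ≈ -1074.7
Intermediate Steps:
L = 10 (L = -5*(-2) = 10)
32 + (93/L)*(-119) = 32 + (93/10)*(-119) = 32 - 11067/10 = -10747/10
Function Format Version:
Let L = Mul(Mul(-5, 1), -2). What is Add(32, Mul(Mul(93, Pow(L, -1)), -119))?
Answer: Rational(-10747, 10) ≈ -1074.7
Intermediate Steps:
L = 10 (L = Mul(-5, -2) = 10)
Add(32, Mul(Mul(93, Pow(L, -1)), -119)) = Add(32, Mul(Mul(93, Pow(10, -1)), -119)) = Add(32, Mul(Mul(93, Rational(1, 10)), -119)) = Add(32, Mul(Rational(93, 10), -119)) = Add(32, Rational(-11067, 10)) = Rational(-10747, 10)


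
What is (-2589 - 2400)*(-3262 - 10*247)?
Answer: 28596948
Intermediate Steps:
(-2589 - 2400)*(-3262 - 10*247) = -4989*(-3262 - 2470) = -4989*(-5732) = 28596948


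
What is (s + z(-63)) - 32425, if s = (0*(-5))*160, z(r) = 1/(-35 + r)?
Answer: -3177651/98 ≈ -32425.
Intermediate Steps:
s = 0 (s = 0*160 = 0)
(s + z(-63)) - 32425 = (0 + 1/(-35 - 63)) - 32425 = (0 + 1/(-98)) - 32425 = (0 - 1/98) - 32425 = -1/98 - 32425 = -3177651/98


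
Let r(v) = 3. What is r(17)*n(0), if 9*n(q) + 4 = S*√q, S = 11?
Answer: -4/3 ≈ -1.3333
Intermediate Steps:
n(q) = -4/9 + 11*√q/9 (n(q) = -4/9 + (11*√q)/9 = -4/9 + 11*√q/9)
r(17)*n(0) = 3*(-4/9 + 11*√0/9) = 3*(-4/9 + (11/9)*0) = 3*(-4/9 + 0) = 3*(-4/9) = -4/3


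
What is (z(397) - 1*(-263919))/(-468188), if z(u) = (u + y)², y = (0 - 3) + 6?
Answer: -423919/468188 ≈ -0.90545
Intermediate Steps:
y = 3 (y = -3 + 6 = 3)
z(u) = (3 + u)² (z(u) = (u + 3)² = (3 + u)²)
(z(397) - 1*(-263919))/(-468188) = ((3 + 397)² - 1*(-263919))/(-468188) = (400² + 263919)*(-1/468188) = (160000 + 263919)*(-1/468188) = 423919*(-1/468188) = -423919/468188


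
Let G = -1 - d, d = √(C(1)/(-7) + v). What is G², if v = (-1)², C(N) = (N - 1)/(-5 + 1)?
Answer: 4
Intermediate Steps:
C(N) = ¼ - N/4 (C(N) = (-1 + N)/(-4) = (-1 + N)*(-¼) = ¼ - N/4)
v = 1
d = 1 (d = √((¼ - ¼*1)/(-7) + 1) = √((¼ - ¼)*(-⅐) + 1) = √(0*(-⅐) + 1) = √(0 + 1) = √1 = 1)
G = -2 (G = -1 - 1*1 = -1 - 1 = -2)
G² = (-2)² = 4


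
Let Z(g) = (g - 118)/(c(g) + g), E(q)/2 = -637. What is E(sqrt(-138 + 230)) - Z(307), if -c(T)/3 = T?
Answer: -782047/614 ≈ -1273.7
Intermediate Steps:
c(T) = -3*T
E(q) = -1274 (E(q) = 2*(-637) = -1274)
Z(g) = -(-118 + g)/(2*g) (Z(g) = (g - 118)/(-3*g + g) = (-118 + g)/((-2*g)) = (-118 + g)*(-1/(2*g)) = -(-118 + g)/(2*g))
E(sqrt(-138 + 230)) - Z(307) = -1274 - (118 - 1*307)/(2*307) = -1274 - (118 - 307)/(2*307) = -1274 - (-189)/(2*307) = -1274 - 1*(-189/614) = -1274 + 189/614 = -782047/614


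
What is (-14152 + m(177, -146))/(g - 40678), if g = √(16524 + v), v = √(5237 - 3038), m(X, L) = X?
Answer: 13975/(40678 - √(16524 + √2199)) ≈ 0.34464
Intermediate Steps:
v = √2199 ≈ 46.893
g = √(16524 + √2199) ≈ 128.73
(-14152 + m(177, -146))/(g - 40678) = (-14152 + 177)/(√(16524 + √2199) - 40678) = -13975/(-40678 + √(16524 + √2199))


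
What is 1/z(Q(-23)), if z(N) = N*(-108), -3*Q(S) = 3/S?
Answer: -23/108 ≈ -0.21296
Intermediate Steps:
Q(S) = -1/S
z(N) = -108*N
1/z(Q(-23)) = 1/(-(-108)/(-23)) = 1/(-(-108)*(-1)/23) = 1/(-108*1/23) = 1/(-108/23) = -23/108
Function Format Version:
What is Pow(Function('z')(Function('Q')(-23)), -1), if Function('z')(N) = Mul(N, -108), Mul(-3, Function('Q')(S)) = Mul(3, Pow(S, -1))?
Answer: Rational(-23, 108) ≈ -0.21296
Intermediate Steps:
Function('Q')(S) = Mul(-1, Pow(S, -1)) (Function('Q')(S) = Mul(Rational(-1, 3), Mul(3, Pow(S, -1))) = Mul(-1, Pow(S, -1)))
Function('z')(N) = Mul(-108, N)
Pow(Function('z')(Function('Q')(-23)), -1) = Pow(Mul(-108, Mul(-1, Pow(-23, -1))), -1) = Pow(Mul(-108, Mul(-1, Rational(-1, 23))), -1) = Pow(Mul(-108, Rational(1, 23)), -1) = Pow(Rational(-108, 23), -1) = Rational(-23, 108)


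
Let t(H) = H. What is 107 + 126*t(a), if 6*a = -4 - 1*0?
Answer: 23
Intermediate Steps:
a = -2/3 (a = (-4 - 1*0)/6 = (-4 + 0)/6 = (1/6)*(-4) = -2/3 ≈ -0.66667)
107 + 126*t(a) = 107 + 126*(-2/3) = 107 - 84 = 23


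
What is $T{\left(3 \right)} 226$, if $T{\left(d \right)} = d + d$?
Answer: $1356$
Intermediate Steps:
$T{\left(d \right)} = 2 d$
$T{\left(3 \right)} 226 = 2 \cdot 3 \cdot 226 = 6 \cdot 226 = 1356$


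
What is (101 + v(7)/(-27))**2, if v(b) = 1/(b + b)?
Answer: 1457483329/142884 ≈ 10200.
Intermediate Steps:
v(b) = 1/(2*b)
(101 + v(7)/(-27))**2 = (101 + ((1/2)/7)/(-27))**2 = (101 + ((1/2)*(1/7))*(-1/27))**2 = (101 + (1/14)*(-1/27))**2 = (101 - 1/378)**2 = (38177/378)**2 = 1457483329/142884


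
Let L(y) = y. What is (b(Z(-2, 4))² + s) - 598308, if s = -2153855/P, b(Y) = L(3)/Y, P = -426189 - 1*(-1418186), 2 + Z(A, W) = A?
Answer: -9496341390923/15871952 ≈ -5.9831e+5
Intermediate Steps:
Z(A, W) = -2 + A
P = 991997 (P = -426189 + 1418186 = 991997)
b(Y) = 3/Y
s = -2153855/991997 ≈ -2.1712
(b(Z(-2, 4))² + s) - 598308 = ((3/(-2 - 2))² - 2153855/991997) - 598308 = ((3/(-4))² - 2153855/991997) - 598308 = ((3*(-¼))² - 2153855/991997) - 598308 = ((-¾)² - 2153855/991997) - 598308 = (9/16 - 2153855/991997) - 598308 = -25533707/15871952 - 598308 = -9496341390923/15871952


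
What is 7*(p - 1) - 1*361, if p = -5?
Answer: -403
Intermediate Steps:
7*(p - 1) - 1*361 = 7*(-5 - 1) - 1*361 = 7*(-6) - 361 = -42 - 361 = -403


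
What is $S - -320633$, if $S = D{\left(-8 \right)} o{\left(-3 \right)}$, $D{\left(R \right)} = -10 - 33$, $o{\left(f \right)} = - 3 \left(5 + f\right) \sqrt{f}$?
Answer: $320633 + 258 i \sqrt{3} \approx 3.2063 \cdot 10^{5} + 446.87 i$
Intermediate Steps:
$o{\left(f \right)} = \sqrt{f} \left(-15 - 3 f\right)$ ($o{\left(f \right)} = \left(-15 - 3 f\right) \sqrt{f} = \sqrt{f} \left(-15 - 3 f\right)$)
$D{\left(R \right)} = -43$
$S = 258 i \sqrt{3}$ ($S = - 43 \cdot 3 \sqrt{-3} \left(-5 - -3\right) = - 43 \cdot 3 i \sqrt{3} \left(-5 + 3\right) = - 43 \cdot 3 i \sqrt{3} \left(-2\right) = - 43 \left(- 6 i \sqrt{3}\right) = 258 i \sqrt{3} \approx 446.87 i$)
$S - -320633 = 258 i \sqrt{3} - -320633 = 258 i \sqrt{3} + 320633 = 320633 + 258 i \sqrt{3}$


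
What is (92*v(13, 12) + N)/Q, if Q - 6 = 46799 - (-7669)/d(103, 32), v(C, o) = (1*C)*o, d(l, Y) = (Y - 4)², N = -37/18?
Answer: 101253208/330325101 ≈ 0.30653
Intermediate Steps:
N = -37/18 (N = -37*1/18 = -37/18 ≈ -2.0556)
d(l, Y) = (-4 + Y)²
v(C, o) = C*o
Q = 36702789/784 (Q = 6 + (46799 - (-7669)/((-4 + 32)²)) = 6 + (46799 - (-7669)/(28²)) = 6 + (46799 - (-7669)/784) = 6 + (46799 - 1*(-7669/784)) = 6 + (46799 + 7669/784) = 6 + 36698085/784 = 36702789/784 ≈ 46815.)
(92*v(13, 12) + N)/Q = (92*(13*12) - 37/18)/(36702789/784) = (92*156 - 37/18)*(784/36702789) = (14352 - 37/18)*(784/36702789) = (258299/18)*(784/36702789) = 101253208/330325101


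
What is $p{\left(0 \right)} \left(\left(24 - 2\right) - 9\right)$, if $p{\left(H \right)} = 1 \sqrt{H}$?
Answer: $0$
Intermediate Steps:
$p{\left(H \right)} = \sqrt{H}$
$p{\left(0 \right)} \left(\left(24 - 2\right) - 9\right) = \sqrt{0} \left(\left(24 - 2\right) - 9\right) = 0 \left(\left(24 - 2\right) - 9\right) = 0 \left(22 - 9\right) = 0 \cdot 13 = 0$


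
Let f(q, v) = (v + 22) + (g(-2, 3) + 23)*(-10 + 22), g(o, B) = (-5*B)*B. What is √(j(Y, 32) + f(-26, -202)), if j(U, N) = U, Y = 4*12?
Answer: 6*I*√11 ≈ 19.9*I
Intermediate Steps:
Y = 48
g(o, B) = -5*B²
f(q, v) = -242 + v (f(q, v) = (v + 22) + (-5*3² + 23)*(-10 + 22) = (22 + v) + (-5*9 + 23)*12 = (22 + v) + (-45 + 23)*12 = (22 + v) - 22*12 = (22 + v) - 264 = -242 + v)
√(j(Y, 32) + f(-26, -202)) = √(48 + (-242 - 202)) = √(48 - 444) = √(-396) = 6*I*√11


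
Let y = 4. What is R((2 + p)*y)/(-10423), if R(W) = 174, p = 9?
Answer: -174/10423 ≈ -0.016694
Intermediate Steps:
R((2 + p)*y)/(-10423) = 174/(-10423) = 174*(-1/10423) = -174/10423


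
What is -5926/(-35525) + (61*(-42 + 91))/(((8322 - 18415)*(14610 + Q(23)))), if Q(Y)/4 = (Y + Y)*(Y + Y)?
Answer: 1379975552507/8273270958050 ≈ 0.16680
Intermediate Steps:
Q(Y) = 16*Y² (Q(Y) = 4*((Y + Y)*(Y + Y)) = 4*((2*Y)*(2*Y)) = 4*(4*Y²) = 16*Y²)
-5926/(-35525) + (61*(-42 + 91))/(((8322 - 18415)*(14610 + Q(23)))) = -5926/(-35525) + (61*(-42 + 91))/(((8322 - 18415)*(14610 + 16*23²))) = -5926*(-1/35525) + (61*49)/((-10093*(14610 + 16*529))) = 5926/35525 + 2989/((-10093*(14610 + 8464))) = 5926/35525 + 2989/((-10093*23074)) = 5926/35525 + 2989/(-232885882) = 5926/35525 + 2989*(-1/232885882) = 5926/35525 - 2989/232885882 = 1379975552507/8273270958050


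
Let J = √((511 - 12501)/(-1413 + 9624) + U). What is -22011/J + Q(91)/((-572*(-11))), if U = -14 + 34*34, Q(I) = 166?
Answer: 83/3146 - 22011*√19223946273/4682486 ≈ -651.73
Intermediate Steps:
U = 1142 (U = -14 + 1156 = 1142)
J = 2*√19223946273/8211 (J = √((511 - 12501)/(-1413 + 9624) + 1142) = √(-11990/8211 + 1142) = √(9364972/8211) = 2*√19223946273/8211 ≈ 33.772)
-22011/J + Q(91)/((-572*(-11))) = -22011*√19223946273/4682486 + 166/((-572*(-11))) = -22011*√19223946273/4682486 + 166/6292 = -22011*√19223946273/4682486 + 166*(1/6292) = -22011*√19223946273/4682486 + 83/3146 = 83/3146 - 22011*√19223946273/4682486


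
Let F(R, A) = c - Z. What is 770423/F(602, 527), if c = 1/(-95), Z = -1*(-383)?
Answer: -73190185/36386 ≈ -2011.5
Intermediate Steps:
Z = 383
c = -1/95 ≈ -0.010526
F(R, A) = -36386/95 (F(R, A) = -1/95 - 1*383 = -1/95 - 383 = -36386/95)
770423/F(602, 527) = 770423/(-36386/95) = 770423*(-95/36386) = -73190185/36386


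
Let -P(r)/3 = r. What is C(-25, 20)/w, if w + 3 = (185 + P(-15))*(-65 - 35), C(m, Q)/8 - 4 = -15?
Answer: 88/23003 ≈ 0.0038256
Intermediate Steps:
C(m, Q) = -88 (C(m, Q) = 32 + 8*(-15) = 32 - 120 = -88)
P(r) = -3*r
w = -23003 (w = -3 + (185 - 3*(-15))*(-65 - 35) = -3 + (185 + 45)*(-100) = -3 + 230*(-100) = -3 - 23000 = -23003)
C(-25, 20)/w = -88/(-23003) = -88*(-1/23003) = 88/23003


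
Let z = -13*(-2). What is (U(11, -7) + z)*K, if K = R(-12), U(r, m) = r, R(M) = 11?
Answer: 407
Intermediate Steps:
z = 26
K = 11
(U(11, -7) + z)*K = (11 + 26)*11 = 37*11 = 407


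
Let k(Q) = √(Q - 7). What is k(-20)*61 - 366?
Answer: -366 + 183*I*√3 ≈ -366.0 + 316.97*I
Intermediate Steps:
k(Q) = √(-7 + Q)
k(-20)*61 - 366 = √(-7 - 20)*61 - 366 = √(-27)*61 - 366 = (3*I*√3)*61 - 366 = 183*I*√3 - 366 = -366 + 183*I*√3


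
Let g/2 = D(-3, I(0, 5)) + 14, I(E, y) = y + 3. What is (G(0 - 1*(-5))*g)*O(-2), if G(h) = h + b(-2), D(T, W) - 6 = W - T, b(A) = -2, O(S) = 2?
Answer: 372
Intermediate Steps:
I(E, y) = 3 + y
D(T, W) = 6 + W - T (D(T, W) = 6 + (W - T) = 6 + W - T)
G(h) = -2 + h (G(h) = h - 2 = -2 + h)
g = 62 (g = 2*((6 + (3 + 5) - 1*(-3)) + 14) = 2*((6 + 8 + 3) + 14) = 2*(17 + 14) = 2*31 = 62)
(G(0 - 1*(-5))*g)*O(-2) = ((-2 + (0 - 1*(-5)))*62)*2 = ((-2 + (0 + 5))*62)*2 = ((-2 + 5)*62)*2 = (3*62)*2 = 186*2 = 372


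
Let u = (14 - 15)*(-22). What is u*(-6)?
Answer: -132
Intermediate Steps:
u = 22 (u = -1*(-22) = 22)
u*(-6) = 22*(-6) = -132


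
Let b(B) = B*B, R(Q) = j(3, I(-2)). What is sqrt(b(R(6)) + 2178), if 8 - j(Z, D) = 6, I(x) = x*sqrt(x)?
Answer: sqrt(2182) ≈ 46.712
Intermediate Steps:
I(x) = x**(3/2)
j(Z, D) = 2 (j(Z, D) = 8 - 1*6 = 8 - 6 = 2)
R(Q) = 2
b(B) = B**2
sqrt(b(R(6)) + 2178) = sqrt(2**2 + 2178) = sqrt(4 + 2178) = sqrt(2182)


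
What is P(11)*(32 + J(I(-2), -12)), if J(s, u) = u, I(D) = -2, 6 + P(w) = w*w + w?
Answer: 2520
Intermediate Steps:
P(w) = -6 + w + w² (P(w) = -6 + (w*w + w) = -6 + (w² + w) = -6 + (w + w²) = -6 + w + w²)
P(11)*(32 + J(I(-2), -12)) = (-6 + 11 + 11²)*(32 - 12) = (-6 + 11 + 121)*20 = 126*20 = 2520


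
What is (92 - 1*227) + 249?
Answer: 114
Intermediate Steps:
(92 - 1*227) + 249 = (92 - 227) + 249 = -135 + 249 = 114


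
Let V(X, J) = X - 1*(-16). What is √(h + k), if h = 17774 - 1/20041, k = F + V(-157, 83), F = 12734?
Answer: √248911283814/2863 ≈ 174.26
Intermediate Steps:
V(X, J) = 16 + X (V(X, J) = X + 16 = 16 + X)
k = 12593 (k = 12734 + (16 - 157) = 12734 - 141 = 12593)
h = 356208733/20041 (h = 17774 - 1*1/20041 = 17774 - 1/20041 = 356208733/20041 ≈ 17774.)
√(h + k) = √(356208733/20041 + 12593) = √(608585046/20041) = √248911283814/2863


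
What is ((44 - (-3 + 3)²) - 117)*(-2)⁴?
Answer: -1168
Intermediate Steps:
((44 - (-3 + 3)²) - 117)*(-2)⁴ = ((44 - 1*0²) - 117)*16 = ((44 - 1*0) - 117)*16 = ((44 + 0) - 117)*16 = (44 - 117)*16 = -73*16 = -1168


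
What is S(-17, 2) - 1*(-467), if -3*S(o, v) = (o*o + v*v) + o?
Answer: 375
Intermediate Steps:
S(o, v) = -o/3 - o**2/3 - v**2/3 (S(o, v) = -((o*o + v*v) + o)/3 = -((o**2 + v**2) + o)/3 = -(o + o**2 + v**2)/3 = -o/3 - o**2/3 - v**2/3)
S(-17, 2) - 1*(-467) = (-1/3*(-17) - 1/3*(-17)**2 - 1/3*2**2) - 1*(-467) = (17/3 - 1/3*289 - 1/3*4) + 467 = (17/3 - 289/3 - 4/3) + 467 = -92 + 467 = 375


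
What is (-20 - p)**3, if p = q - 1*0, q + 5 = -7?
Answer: -512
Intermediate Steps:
q = -12 (q = -5 - 7 = -12)
p = -12 (p = -12 - 1*0 = -12 + 0 = -12)
(-20 - p)**3 = (-20 - 1*(-12))**3 = (-20 + 12)**3 = (-8)**3 = -512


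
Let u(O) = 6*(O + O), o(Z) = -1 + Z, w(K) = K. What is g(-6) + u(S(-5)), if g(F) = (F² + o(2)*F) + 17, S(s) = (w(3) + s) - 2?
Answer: -1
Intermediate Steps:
S(s) = 1 + s (S(s) = (3 + s) - 2 = 1 + s)
g(F) = 17 + F + F² (g(F) = (F² + (-1 + 2)*F) + 17 = (F² + 1*F) + 17 = (F² + F) + 17 = (F + F²) + 17 = 17 + F + F²)
u(O) = 12*O (u(O) = 6*(2*O) = 12*O)
g(-6) + u(S(-5)) = (17 - 6 + (-6)²) + 12*(1 - 5) = (17 - 6 + 36) + 12*(-4) = 47 - 48 = -1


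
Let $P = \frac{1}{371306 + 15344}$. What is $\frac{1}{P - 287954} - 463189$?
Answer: $- \frac{51570265499488361}{111337414099} \approx -4.6319 \cdot 10^{5}$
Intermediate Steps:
$P = \frac{1}{386650} \approx 2.5863 \cdot 10^{-6}$
$\frac{1}{P - 287954} - 463189 = \frac{1}{\frac{1}{386650} - 287954} - 463189 = \frac{1}{- \frac{111337414099}{386650}} - 463189 = - \frac{386650}{111337414099} - 463189 = - \frac{51570265499488361}{111337414099}$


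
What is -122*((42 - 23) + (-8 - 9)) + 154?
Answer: -90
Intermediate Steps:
-122*((42 - 23) + (-8 - 9)) + 154 = -122*(19 - 17) + 154 = -122*2 + 154 = -244 + 154 = -90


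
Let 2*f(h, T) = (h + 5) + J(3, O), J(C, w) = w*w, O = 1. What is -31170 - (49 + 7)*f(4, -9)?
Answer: -31450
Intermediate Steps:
J(C, w) = w**2
f(h, T) = 3 + h/2 (f(h, T) = ((h + 5) + 1**2)/2 = ((5 + h) + 1)/2 = (6 + h)/2 = 3 + h/2)
-31170 - (49 + 7)*f(4, -9) = -31170 - (49 + 7)*(3 + (1/2)*4) = -31170 - 56*(3 + 2) = -31170 - 56*5 = -31170 - 1*280 = -31170 - 280 = -31450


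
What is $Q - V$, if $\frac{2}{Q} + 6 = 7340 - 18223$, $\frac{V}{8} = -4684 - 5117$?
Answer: $\frac{853784710}{10889} \approx 78408.0$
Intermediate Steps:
$V = -78408$ ($V = 8 \left(-4684 - 5117\right) = 8 \left(-9801\right) = -78408$)
$Q = - \frac{2}{10889}$ ($Q = \frac{2}{-6 + \left(7340 - 18223\right)} = \frac{2}{-6 - 10883} = \frac{2}{-10889} = 2 \left(- \frac{1}{10889}\right) = - \frac{2}{10889} \approx -0.00018367$)
$Q - V = - \frac{2}{10889} - -78408 = - \frac{2}{10889} + 78408 = \frac{853784710}{10889}$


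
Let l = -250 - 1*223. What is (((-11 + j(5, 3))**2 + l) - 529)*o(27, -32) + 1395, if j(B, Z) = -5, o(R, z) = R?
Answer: -18747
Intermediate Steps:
l = -473 (l = -250 - 223 = -473)
(((-11 + j(5, 3))**2 + l) - 529)*o(27, -32) + 1395 = (((-11 - 5)**2 - 473) - 529)*27 + 1395 = (((-16)**2 - 473) - 529)*27 + 1395 = ((256 - 473) - 529)*27 + 1395 = (-217 - 529)*27 + 1395 = -746*27 + 1395 = -20142 + 1395 = -18747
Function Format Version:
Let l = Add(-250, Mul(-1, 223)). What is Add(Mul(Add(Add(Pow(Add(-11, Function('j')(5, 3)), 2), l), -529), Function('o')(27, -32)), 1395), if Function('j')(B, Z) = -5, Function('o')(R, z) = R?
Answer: -18747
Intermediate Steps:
l = -473 (l = Add(-250, -223) = -473)
Add(Mul(Add(Add(Pow(Add(-11, Function('j')(5, 3)), 2), l), -529), Function('o')(27, -32)), 1395) = Add(Mul(Add(Add(Pow(Add(-11, -5), 2), -473), -529), 27), 1395) = Add(Mul(Add(Add(Pow(-16, 2), -473), -529), 27), 1395) = Add(Mul(Add(Add(256, -473), -529), 27), 1395) = Add(Mul(Add(-217, -529), 27), 1395) = Add(Mul(-746, 27), 1395) = Add(-20142, 1395) = -18747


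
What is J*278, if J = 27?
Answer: 7506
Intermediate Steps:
J*278 = 27*278 = 7506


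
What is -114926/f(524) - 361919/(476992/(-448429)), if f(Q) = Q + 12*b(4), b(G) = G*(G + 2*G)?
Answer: 44617413498377/131172800 ≈ 3.4014e+5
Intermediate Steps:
b(G) = 3*G² (b(G) = G*(3*G) = 3*G²)
f(Q) = 576 + Q (f(Q) = Q + 12*(3*4²) = Q + 12*(3*16) = Q + 12*48 = Q + 576 = 576 + Q)
-114926/f(524) - 361919/(476992/(-448429)) = -114926/(576 + 524) - 361919/(476992/(-448429)) = -114926/1100 - 361919/(476992*(-1/448429)) = -114926*1/1100 - 361919/(-476992/448429) = -57463/550 - 361919*(-448429/476992) = -57463/550 + 162294975251/476992 = 44617413498377/131172800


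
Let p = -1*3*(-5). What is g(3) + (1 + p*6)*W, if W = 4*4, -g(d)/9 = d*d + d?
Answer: 1348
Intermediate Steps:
p = 15 (p = -3*(-5) = 15)
g(d) = -9*d - 9*d**2 (g(d) = -9*(d*d + d) = -9*(d**2 + d) = -9*(d + d**2) = -9*d - 9*d**2)
W = 16
g(3) + (1 + p*6)*W = -9*3*(1 + 3) + (1 + 15*6)*16 = -9*3*4 + (1 + 90)*16 = -108 + 91*16 = -108 + 1456 = 1348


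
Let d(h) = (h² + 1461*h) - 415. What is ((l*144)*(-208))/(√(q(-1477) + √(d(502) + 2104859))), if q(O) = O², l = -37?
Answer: 1108224/√(2181529 + √3089870) ≈ 750.02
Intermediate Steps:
d(h) = -415 + h² + 1461*h
((l*144)*(-208))/(√(q(-1477) + √(d(502) + 2104859))) = (-37*144*(-208))/(√((-1477)² + √((-415 + 502² + 1461*502) + 2104859))) = (-5328*(-208))/(√(2181529 + √((-415 + 252004 + 733422) + 2104859))) = 1108224/(√(2181529 + √(985011 + 2104859))) = 1108224/(√(2181529 + √3089870)) = 1108224/√(2181529 + √3089870)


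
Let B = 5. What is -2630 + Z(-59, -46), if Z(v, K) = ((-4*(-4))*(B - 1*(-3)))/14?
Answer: -18346/7 ≈ -2620.9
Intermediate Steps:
Z(v, K) = 64/7 (Z(v, K) = ((-4*(-4))*(5 - 1*(-3)))/14 = (16*(5 + 3))*(1/14) = (16*8)*(1/14) = 128*(1/14) = 64/7)
-2630 + Z(-59, -46) = -2630 + 64/7 = -18346/7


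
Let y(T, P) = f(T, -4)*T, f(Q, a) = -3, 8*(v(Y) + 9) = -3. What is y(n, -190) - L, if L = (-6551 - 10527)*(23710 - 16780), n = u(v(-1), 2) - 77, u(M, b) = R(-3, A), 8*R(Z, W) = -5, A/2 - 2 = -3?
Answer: 946806183/8 ≈ 1.1835e+8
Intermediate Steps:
A = -2 (A = 4 + 2*(-3) = 4 - 6 = -2)
v(Y) = -75/8 (v(Y) = -9 + (⅛)*(-3) = -9 - 3/8 = -75/8)
R(Z, W) = -5/8 (R(Z, W) = (⅛)*(-5) = -5/8)
u(M, b) = -5/8
n = -621/8 (n = -5/8 - 77 = -621/8 ≈ -77.625)
y(T, P) = -3*T
L = -118350540 (L = -17078*6930 = -118350540)
y(n, -190) - L = -3*(-621/8) - 1*(-118350540) = 1863/8 + 118350540 = 946806183/8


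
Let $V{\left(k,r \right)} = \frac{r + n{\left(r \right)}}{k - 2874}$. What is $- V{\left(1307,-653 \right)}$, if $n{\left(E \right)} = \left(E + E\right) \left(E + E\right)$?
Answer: $\frac{1704983}{1567} \approx 1088.1$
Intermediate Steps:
$n{\left(E \right)} = 4 E^{2}$ ($n{\left(E \right)} = 2 E 2 E = 4 E^{2}$)
$V{\left(k,r \right)} = \frac{r + 4 r^{2}}{-2874 + k}$ ($V{\left(k,r \right)} = \frac{r + 4 r^{2}}{k - 2874} = \frac{r + 4 r^{2}}{-2874 + k}$)
$- V{\left(1307,-653 \right)} = - \frac{\left(-653\right) \left(1 + 4 \left(-653\right)\right)}{-2874 + 1307} = - \frac{\left(-653\right) \left(1 - 2612\right)}{-1567} = - \frac{\left(-653\right) \left(-1\right) \left(-2611\right)}{1567} = \left(-1\right) \left(- \frac{1704983}{1567}\right) = \frac{1704983}{1567}$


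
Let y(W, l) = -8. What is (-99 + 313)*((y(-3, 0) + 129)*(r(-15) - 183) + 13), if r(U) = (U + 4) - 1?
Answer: -5046548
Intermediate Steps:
r(U) = 3 + U (r(U) = (4 + U) - 1 = 3 + U)
(-99 + 313)*((y(-3, 0) + 129)*(r(-15) - 183) + 13) = (-99 + 313)*((-8 + 129)*((3 - 15) - 183) + 13) = 214*(121*(-12 - 183) + 13) = 214*(121*(-195) + 13) = 214*(-23595 + 13) = 214*(-23582) = -5046548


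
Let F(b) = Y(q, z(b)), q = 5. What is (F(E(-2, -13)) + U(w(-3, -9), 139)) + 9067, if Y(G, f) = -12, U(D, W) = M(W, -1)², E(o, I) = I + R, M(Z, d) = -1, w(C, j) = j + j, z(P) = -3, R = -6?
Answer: 9056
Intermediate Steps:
w(C, j) = 2*j
E(o, I) = -6 + I (E(o, I) = I - 6 = -6 + I)
U(D, W) = 1 (U(D, W) = (-1)² = 1)
F(b) = -12
(F(E(-2, -13)) + U(w(-3, -9), 139)) + 9067 = (-12 + 1) + 9067 = -11 + 9067 = 9056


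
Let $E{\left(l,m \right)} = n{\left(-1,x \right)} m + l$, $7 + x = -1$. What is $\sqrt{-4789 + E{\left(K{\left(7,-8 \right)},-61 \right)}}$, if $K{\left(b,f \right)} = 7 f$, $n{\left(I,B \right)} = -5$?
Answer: $2 i \sqrt{1135} \approx 67.38 i$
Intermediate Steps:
$x = -8$ ($x = -7 - 1 = -8$)
$E{\left(l,m \right)} = l - 5 m$ ($E{\left(l,m \right)} = - 5 m + l = l - 5 m$)
$\sqrt{-4789 + E{\left(K{\left(7,-8 \right)},-61 \right)}} = \sqrt{-4789 + \left(7 \left(-8\right) - -305\right)} = \sqrt{-4789 + \left(-56 + 305\right)} = \sqrt{-4789 + 249} = \sqrt{-4540} = 2 i \sqrt{1135}$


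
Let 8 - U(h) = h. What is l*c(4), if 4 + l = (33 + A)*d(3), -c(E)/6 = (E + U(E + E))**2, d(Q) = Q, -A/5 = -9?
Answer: -22080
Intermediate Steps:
A = 45 (A = -5*(-9) = 45)
U(h) = 8 - h
c(E) = -6*(8 - E)**2 (c(E) = -6*(E + (8 - (E + E)))**2 = -6*(E + (8 - 2*E))**2 = -6*(8 - E)**2)
l = 230 (l = -4 + (33 + 45)*3 = -4 + 78*3 = -4 + 234 = 230)
l*c(4) = 230*(-6*(-8 + 4)**2) = 230*(-6*(-4)**2) = 230*(-6*16) = 230*(-96) = -22080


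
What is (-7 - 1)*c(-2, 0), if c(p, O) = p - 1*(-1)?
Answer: 8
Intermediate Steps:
c(p, O) = 1 + p (c(p, O) = p + 1 = 1 + p)
(-7 - 1)*c(-2, 0) = (-7 - 1)*(1 - 2) = -8*(-1) = 8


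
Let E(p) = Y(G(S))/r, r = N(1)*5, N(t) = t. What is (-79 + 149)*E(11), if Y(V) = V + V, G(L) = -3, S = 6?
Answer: -84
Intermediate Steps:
Y(V) = 2*V
r = 5 (r = 1*5 = 5)
E(p) = -6/5 (E(p) = (2*(-3))/5 = -6*⅕ = -6/5)
(-79 + 149)*E(11) = (-79 + 149)*(-6/5) = 70*(-6/5) = -84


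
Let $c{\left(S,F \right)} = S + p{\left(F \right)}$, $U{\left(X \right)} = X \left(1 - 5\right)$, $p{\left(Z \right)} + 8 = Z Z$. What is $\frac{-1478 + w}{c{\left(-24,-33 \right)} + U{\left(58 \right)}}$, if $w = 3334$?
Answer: $\frac{1856}{825} \approx 2.2497$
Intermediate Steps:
$p{\left(Z \right)} = -8 + Z^{2}$ ($p{\left(Z \right)} = -8 + Z Z = -8 + Z^{2}$)
$U{\left(X \right)} = - 4 X$ ($U{\left(X \right)} = X \left(-4\right) = - 4 X$)
$c{\left(S,F \right)} = -8 + S + F^{2}$ ($c{\left(S,F \right)} = S + \left(-8 + F^{2}\right) = -8 + S + F^{2}$)
$\frac{-1478 + w}{c{\left(-24,-33 \right)} + U{\left(58 \right)}} = \frac{-1478 + 3334}{\left(-8 - 24 + \left(-33\right)^{2}\right) - 232} = \frac{1856}{\left(-8 - 24 + 1089\right) - 232} = \frac{1856}{1057 - 232} = \frac{1856}{825}$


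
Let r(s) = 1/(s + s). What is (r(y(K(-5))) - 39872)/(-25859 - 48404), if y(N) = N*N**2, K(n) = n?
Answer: 9968001/18565750 ≈ 0.53690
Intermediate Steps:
y(N) = N**3
r(s) = 1/(2*s)
(r(y(K(-5))) - 39872)/(-25859 - 48404) = (1/(2*((-5)**3)) - 39872)/(-25859 - 48404) = ((1/2)/(-125) - 39872)/(-74263) = ((1/2)*(-1/125) - 39872)*(-1/74263) = (-1/250 - 39872)*(-1/74263) = -9968001/250*(-1/74263) = 9968001/18565750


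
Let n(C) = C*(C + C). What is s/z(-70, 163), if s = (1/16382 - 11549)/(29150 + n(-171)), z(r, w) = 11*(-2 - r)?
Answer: -189195717/1073819393152 ≈ -0.00017619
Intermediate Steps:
n(C) = 2*C² (n(C) = C*(2*C) = 2*C²)
z(r, w) = -22 - 11*r
s = -189195717/1435587424 (s = (1/16382 - 11549)/(29150 + 2*(-171)²) = (1/16382 - 11549)/(29150 + 2*29241) = -189195717/(16382*(29150 + 58482)) = -189195717/16382/87632 = -189195717/16382*1/87632 = -189195717/1435587424 ≈ -0.13179)
s/z(-70, 163) = -189195717/(1435587424*(-22 - 11*(-70))) = -189195717/(1435587424*(-22 + 770)) = -189195717/1435587424/748 = -189195717/1435587424*1/748 = -189195717/1073819393152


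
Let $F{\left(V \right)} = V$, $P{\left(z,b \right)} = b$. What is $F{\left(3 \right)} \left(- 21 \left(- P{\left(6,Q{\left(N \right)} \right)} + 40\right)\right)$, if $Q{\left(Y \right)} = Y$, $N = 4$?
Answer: $-2268$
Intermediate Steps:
$F{\left(3 \right)} \left(- 21 \left(- P{\left(6,Q{\left(N \right)} \right)} + 40\right)\right) = 3 \left(- 21 \left(\left(-1\right) 4 + 40\right)\right) = 3 \left(- 21 \left(-4 + 40\right)\right) = 3 \left(\left(-21\right) 36\right) = 3 \left(-756\right) = -2268$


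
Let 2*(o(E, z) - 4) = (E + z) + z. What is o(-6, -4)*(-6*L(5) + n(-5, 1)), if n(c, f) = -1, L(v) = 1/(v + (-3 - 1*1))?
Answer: 21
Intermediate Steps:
o(E, z) = 4 + z + E/2 (o(E, z) = 4 + ((E + z) + z)/2 = 4 + (E + 2*z)/2 = 4 + (z + E/2) = 4 + z + E/2)
L(v) = 1/(-4 + v) (L(v) = 1/(v + (-3 - 1)) = 1/(v - 4) = 1/(-4 + v))
o(-6, -4)*(-6*L(5) + n(-5, 1)) = (4 - 4 + (½)*(-6))*(-6/(-4 + 5) - 1) = (4 - 4 - 3)*(-6/1 - 1) = -3*(-6*1 - 1) = -3*(-6 - 1) = -3*(-7) = 21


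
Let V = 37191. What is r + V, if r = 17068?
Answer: 54259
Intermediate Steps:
r + V = 17068 + 37191 = 54259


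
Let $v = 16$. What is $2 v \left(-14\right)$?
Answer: $-448$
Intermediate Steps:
$2 v \left(-14\right) = 2 \cdot 16 \left(-14\right) = 32 \left(-14\right) = -448$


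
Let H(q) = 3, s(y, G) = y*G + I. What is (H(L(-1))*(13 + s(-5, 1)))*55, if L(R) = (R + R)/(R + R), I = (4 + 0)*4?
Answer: 3960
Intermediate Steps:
I = 16 (I = 4*4 = 16)
L(R) = 1 (L(R) = (2*R)/((2*R)) = (2*R)*(1/(2*R)) = 1)
s(y, G) = 16 + G*y (s(y, G) = y*G + 16 = G*y + 16 = 16 + G*y)
(H(L(-1))*(13 + s(-5, 1)))*55 = (3*(13 + (16 + 1*(-5))))*55 = (3*(13 + (16 - 5)))*55 = (3*(13 + 11))*55 = (3*24)*55 = 72*55 = 3960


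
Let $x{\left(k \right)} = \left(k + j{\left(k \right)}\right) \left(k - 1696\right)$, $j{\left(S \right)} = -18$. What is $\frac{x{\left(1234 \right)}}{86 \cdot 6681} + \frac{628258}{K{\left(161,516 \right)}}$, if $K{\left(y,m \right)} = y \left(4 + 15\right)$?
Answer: $\frac{59876194050}{292932899} \approx 204.4$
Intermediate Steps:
$K{\left(y,m \right)} = 19 y$ ($K{\left(y,m \right)} = y 19 = 19 y$)
$x{\left(k \right)} = \left(-1696 + k\right) \left(-18 + k\right)$ ($x{\left(k \right)} = \left(k - 18\right) \left(k - 1696\right) = \left(-18 + k\right) \left(-1696 + k\right) = \left(-1696 + k\right) \left(-18 + k\right)$)
$\frac{x{\left(1234 \right)}}{86 \cdot 6681} + \frac{628258}{K{\left(161,516 \right)}} = \frac{30528 + 1234^{2} - 2115076}{86 \cdot 6681} + \frac{628258}{19 \cdot 161} = \frac{30528 + 1522756 - 2115076}{574566} + \frac{628258}{3059} = \left(-561792\right) \frac{1}{574566} + 628258 \cdot \frac{1}{3059} = - \frac{93632}{95761} + \frac{628258}{3059} = \frac{59876194050}{292932899}$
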